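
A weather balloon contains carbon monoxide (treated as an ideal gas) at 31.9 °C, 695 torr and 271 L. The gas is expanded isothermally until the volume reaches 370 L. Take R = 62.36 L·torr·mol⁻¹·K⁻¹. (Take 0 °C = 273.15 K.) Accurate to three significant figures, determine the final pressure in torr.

Convert: T₁ = 305.0 K.
Isothermal, so P V is constant: T₂ = T₁; P₂ = P₁·(V₁/V₂) = 509.0 torr.

P₂ ≈ 509 torr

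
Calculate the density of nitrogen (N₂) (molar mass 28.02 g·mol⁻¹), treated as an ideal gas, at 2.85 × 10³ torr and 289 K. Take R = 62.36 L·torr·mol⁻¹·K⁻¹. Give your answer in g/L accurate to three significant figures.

ρ ≈ 4.43 g/L

ρ = PM/(RT) = (2.85e+03 × 28.02) / (62.36 × 289.0)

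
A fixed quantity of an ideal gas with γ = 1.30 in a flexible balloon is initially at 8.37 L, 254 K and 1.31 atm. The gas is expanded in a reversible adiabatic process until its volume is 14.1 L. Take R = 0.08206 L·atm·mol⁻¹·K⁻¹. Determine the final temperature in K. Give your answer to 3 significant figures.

Reversible adiabatic, γ = 1.30: T₂ = T₁·(V₁/V₂)^(γ−1) = 217.2 K; P₂ = P₁·(V₁/V₂)^γ = 0.6650 atm.

T₂ ≈ 217 K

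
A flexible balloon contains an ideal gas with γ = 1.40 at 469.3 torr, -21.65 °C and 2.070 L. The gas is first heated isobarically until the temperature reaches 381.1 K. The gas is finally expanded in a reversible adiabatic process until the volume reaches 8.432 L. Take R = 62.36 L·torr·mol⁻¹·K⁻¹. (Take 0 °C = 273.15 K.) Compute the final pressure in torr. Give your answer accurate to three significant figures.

Convert: T₁ = 251.5 K.
P constant ⇒ V ∝ T: P₂ = P₁; V₂ = V₁·(T₂/T₁) = 3.137 L.
Reversible adiabatic, γ = 1.40: T₃ = T₂·(V₂/V₃)^(γ−1) = 256.6 K; P₃ = P₂·(V₂/V₃)^γ = 117.5 torr.

P₃ ≈ 118 torr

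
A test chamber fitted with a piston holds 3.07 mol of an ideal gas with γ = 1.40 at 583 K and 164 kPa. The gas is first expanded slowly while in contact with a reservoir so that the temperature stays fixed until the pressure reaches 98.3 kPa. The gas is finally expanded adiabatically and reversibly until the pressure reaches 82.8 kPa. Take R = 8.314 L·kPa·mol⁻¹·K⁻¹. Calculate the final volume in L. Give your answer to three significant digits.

V₃ ≈ 171 L

From PV = nRT: V₁ = nRT₁/P₁ = 90.73 L.
Isothermal, so P V is constant: T₂ = T₁; V₂ = V₁·(P₁/P₂) = 151.4 L.
Reversible adiabatic, γ = 1.40: T₃ = T₂·(P₃/P₂)^((γ−1)/γ) = 555.1 K; V₃ = V₂·(P₂/P₃)^(1/γ) = 171.1 L.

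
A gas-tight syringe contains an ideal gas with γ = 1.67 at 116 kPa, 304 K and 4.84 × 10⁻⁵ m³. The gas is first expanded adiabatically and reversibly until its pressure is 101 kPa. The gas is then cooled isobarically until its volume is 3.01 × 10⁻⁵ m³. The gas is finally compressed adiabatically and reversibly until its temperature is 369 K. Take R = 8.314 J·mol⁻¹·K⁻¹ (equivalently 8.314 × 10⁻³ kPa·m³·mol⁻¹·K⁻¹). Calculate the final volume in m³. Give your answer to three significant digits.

Reversible adiabatic, γ = 1.67: T₂ = T₁·(P₂/P₁)^((γ−1)/γ) = 287.6 K; V₂ = V₁·(P₁/P₂)^(1/γ) = 5.258e-05 m³.
Isobaric, so V/T is constant: P₃ = P₂; T₃ = T₂·(V₃/V₂) = 164.6 K.
Reversible adiabatic, γ = 1.67: P₄ = P₃·(T₄/T₃)^(γ/(γ−1)) = 755.3 kPa; V₄ = V₃·(T₃/T₄)^(1/(γ−1)) = 9.023e-06 m³.

V₄ ≈ 9.02e-06 m³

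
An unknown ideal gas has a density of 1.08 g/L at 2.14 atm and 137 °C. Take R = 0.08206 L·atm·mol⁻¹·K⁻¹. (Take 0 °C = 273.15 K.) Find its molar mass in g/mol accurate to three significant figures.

M ≈ 17.0 g/mol

ρ = PM/(RT) ⇒ M = ρRT/P = (1.08 × 0.08206 × 410.1) / 2.14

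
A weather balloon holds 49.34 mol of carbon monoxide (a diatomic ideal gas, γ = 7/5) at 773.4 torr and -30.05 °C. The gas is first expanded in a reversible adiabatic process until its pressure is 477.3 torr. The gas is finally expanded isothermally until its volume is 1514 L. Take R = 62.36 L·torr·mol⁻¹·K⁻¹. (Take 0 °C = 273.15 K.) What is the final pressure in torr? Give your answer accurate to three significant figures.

P₃ ≈ 430 torr

Convert: T₁ = 243.1 K.
From PV = nRT: V₁ = nRT₁/P₁ = 967.1 L.
Reversible adiabatic, γ = 7/5: T₂ = T₁·(P₂/P₁)^((γ−1)/γ) = 211.8 K; V₂ = V₁·(P₁/P₂)^(1/γ) = 1365 L.
Isothermal, so P V is constant: T₃ = T₂; P₃ = P₂·(V₂/V₃) = 430.4 torr.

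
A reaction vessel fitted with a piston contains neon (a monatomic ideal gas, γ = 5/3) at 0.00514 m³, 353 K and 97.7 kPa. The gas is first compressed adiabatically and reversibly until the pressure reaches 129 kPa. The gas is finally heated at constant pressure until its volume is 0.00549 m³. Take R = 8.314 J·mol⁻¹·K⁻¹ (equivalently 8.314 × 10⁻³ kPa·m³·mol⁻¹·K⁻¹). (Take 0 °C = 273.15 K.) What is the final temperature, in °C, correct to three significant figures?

Adiabatic (γ = 5/3), T V^(γ−1) and P V^γ constant: T₂ = T₁·(P₂/P₁)^((γ−1)/γ) = 394.5 K; V₂ = V₁·(P₁/P₂)^(1/γ) = 0.004351 m³.
P constant ⇒ V ∝ T: P₃ = P₂; T₃ = T₂·(V₃/V₂) = 497.8 K.

T₃ ≈ 225 °C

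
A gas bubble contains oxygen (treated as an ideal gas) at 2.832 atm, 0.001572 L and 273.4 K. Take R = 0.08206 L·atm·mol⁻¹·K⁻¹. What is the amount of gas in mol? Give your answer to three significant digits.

n ≈ 0.000198 mol

PV = nRT ⇒ n = PV/(RT) = (2.832 × 0.001572) / (0.08206 × 273.4)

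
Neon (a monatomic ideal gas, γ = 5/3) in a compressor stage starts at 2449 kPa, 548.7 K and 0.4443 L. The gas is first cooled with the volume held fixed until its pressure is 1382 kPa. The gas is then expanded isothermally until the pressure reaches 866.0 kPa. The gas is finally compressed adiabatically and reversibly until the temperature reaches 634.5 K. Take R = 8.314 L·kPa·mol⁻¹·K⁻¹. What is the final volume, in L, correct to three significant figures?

V₄ ≈ 0.242 L

Isochoric, so P/T is constant: V₂ = V₁; T₂ = T₁·(P₂/P₁) = 309.6 K.
T constant ⇒ Boyle's law P V = const: T₃ = T₂; V₃ = V₂·(P₂/P₃) = 0.7090 L.
Reversible adiabatic, γ = 5/3: P₄ = P₃·(T₄/T₃)^(γ/(γ−1)) = 5205 kPa; V₄ = V₃·(T₃/T₄)^(1/(γ−1)) = 0.2417 L.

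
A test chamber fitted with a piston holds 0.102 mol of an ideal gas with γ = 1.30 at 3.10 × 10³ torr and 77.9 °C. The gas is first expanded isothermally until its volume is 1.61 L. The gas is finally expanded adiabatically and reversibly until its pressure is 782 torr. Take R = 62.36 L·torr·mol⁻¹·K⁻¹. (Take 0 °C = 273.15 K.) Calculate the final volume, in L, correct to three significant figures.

V₃ ≈ 2.50 L

Convert: T₁ = 351.0 K.
From PV = nRT: V₁ = nRT₁/P₁ = 0.7203 L.
T constant ⇒ Boyle's law P V = const: T₂ = T₁; P₂ = P₁·(V₁/V₂) = 1387 torr.
Reversible adiabatic, γ = 1.30: T₃ = T₂·(P₃/P₂)^((γ−1)/γ) = 307.6 K; V₃ = V₂·(P₂/P₃)^(1/γ) = 2.502 L.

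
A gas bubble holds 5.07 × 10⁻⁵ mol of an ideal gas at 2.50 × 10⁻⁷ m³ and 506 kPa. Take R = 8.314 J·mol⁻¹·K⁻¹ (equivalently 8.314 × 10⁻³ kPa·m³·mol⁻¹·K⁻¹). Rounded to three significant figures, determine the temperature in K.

T ≈ 300 K

PV = nRT ⇒ T = PV/(nR) = (506 × 2.50e-07) / (5.07e-05 × 8.314 × 10⁻³)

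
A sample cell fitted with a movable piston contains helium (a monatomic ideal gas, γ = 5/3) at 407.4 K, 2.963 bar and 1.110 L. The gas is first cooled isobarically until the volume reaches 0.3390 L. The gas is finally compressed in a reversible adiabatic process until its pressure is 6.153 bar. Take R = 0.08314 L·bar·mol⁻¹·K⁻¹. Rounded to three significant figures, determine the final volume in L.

V₃ ≈ 0.219 L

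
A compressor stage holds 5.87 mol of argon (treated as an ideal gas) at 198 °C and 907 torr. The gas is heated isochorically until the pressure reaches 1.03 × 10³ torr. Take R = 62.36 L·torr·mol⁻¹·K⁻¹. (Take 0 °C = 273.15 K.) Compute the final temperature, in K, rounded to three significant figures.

T₂ ≈ 535 K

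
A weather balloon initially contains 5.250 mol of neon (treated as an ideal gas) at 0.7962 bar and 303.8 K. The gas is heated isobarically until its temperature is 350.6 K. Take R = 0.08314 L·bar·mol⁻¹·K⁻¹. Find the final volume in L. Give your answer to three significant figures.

From PV = nRT: V₁ = nRT₁/P₁ = 166.5 L.
Isobaric, so V/T is constant: P₂ = P₁; V₂ = V₁·(T₂/T₁) = 192.2 L.

V₂ ≈ 192 L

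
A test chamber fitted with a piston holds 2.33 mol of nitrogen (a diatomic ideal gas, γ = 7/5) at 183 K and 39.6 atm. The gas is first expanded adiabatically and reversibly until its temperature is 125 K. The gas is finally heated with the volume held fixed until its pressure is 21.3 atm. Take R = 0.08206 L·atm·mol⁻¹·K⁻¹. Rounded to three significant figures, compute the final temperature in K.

From PV = nRT: V₁ = nRT₁/P₁ = 0.8836 L.
Reversible adiabatic, γ = 7/5: P₂ = P₁·(T₂/T₁)^(γ/(γ−1)) = 10.43 atm; V₂ = V₁·(T₁/T₂)^(1/(γ−1)) = 2.291 L.
V constant ⇒ P ∝ T: V₃ = V₂; T₃ = T₂·(P₃/P₂) = 255.3 K.

T₃ ≈ 255 K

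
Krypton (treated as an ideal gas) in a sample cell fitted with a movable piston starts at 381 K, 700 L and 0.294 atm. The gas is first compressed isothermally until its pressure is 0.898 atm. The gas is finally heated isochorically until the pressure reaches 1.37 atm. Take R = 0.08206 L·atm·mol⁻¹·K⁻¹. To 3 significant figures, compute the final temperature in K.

Isothermal, so P V is constant: T₂ = T₁; V₂ = V₁·(P₁/P₂) = 229.2 L.
Isochoric, so P/T is constant: V₃ = V₂; T₃ = T₂·(P₃/P₂) = 581.3 K.

T₃ ≈ 581 K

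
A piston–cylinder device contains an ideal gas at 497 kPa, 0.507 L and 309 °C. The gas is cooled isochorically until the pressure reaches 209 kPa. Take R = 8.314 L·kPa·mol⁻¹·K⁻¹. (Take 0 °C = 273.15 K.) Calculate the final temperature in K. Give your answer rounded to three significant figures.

Convert: T₁ = 582.1 K.
V constant ⇒ P ∝ T: V₂ = V₁; T₂ = T₁·(P₂/P₁) = 244.8 K.

T₂ ≈ 245 K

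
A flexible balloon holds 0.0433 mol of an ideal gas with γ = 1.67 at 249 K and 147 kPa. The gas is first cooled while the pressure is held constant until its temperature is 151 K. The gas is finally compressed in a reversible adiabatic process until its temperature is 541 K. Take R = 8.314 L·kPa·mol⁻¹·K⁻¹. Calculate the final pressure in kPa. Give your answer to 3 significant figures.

P₃ ≈ 3.54e+03 kPa

From PV = nRT: V₁ = nRT₁/P₁ = 0.6098 L.
P constant ⇒ V ∝ T: P₂ = P₁; V₂ = V₁·(T₂/T₁) = 0.3698 L.
Adiabatic (γ = 1.67), T V^(γ−1) and P V^γ constant: P₃ = P₂·(T₃/T₂)^(γ/(γ−1)) = 3538 kPa; V₃ = V₂·(T₂/T₃)^(1/(γ−1)) = 0.05505 L.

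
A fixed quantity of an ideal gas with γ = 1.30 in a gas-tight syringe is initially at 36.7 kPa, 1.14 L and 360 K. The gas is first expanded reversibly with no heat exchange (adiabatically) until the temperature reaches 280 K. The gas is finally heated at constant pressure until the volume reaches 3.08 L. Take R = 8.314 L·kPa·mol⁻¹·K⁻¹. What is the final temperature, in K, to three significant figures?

Reversible adiabatic, γ = 1.30: P₂ = P₁·(T₂/T₁)^(γ/(γ−1)) = 12.35 kPa; V₂ = V₁·(T₁/T₂)^(1/(γ−1)) = 2.635 L.
P constant ⇒ V ∝ T: P₃ = P₂; T₃ = T₂·(V₃/V₂) = 327.3 K.

T₃ ≈ 327 K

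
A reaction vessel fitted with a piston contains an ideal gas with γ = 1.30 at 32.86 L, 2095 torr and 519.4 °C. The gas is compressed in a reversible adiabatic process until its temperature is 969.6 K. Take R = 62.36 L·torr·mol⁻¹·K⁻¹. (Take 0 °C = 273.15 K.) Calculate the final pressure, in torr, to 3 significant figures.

P₂ ≈ 5.02e+03 torr

Convert: T₁ = 792.5 K.
Reversible adiabatic, γ = 1.30: P₂ = P₁·(T₂/T₁)^(γ/(γ−1)) = 5019 torr; V₂ = V₁·(T₁/T₂)^(1/(γ−1)) = 16.78 L.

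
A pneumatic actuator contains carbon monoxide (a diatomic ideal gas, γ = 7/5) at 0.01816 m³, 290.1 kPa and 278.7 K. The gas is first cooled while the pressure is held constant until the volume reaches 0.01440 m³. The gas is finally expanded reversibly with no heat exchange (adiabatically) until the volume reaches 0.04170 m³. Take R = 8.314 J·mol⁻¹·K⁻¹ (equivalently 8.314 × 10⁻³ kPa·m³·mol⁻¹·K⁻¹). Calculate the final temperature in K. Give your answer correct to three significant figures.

T₃ ≈ 144 K

P constant ⇒ V ∝ T: P₂ = P₁; T₂ = T₁·(V₂/V₁) = 221.0 K.
Reversible adiabatic, γ = 7/5: T₃ = T₂·(V₂/V₃)^(γ−1) = 144.4 K; P₃ = P₂·(V₂/V₃)^γ = 65.47 kPa.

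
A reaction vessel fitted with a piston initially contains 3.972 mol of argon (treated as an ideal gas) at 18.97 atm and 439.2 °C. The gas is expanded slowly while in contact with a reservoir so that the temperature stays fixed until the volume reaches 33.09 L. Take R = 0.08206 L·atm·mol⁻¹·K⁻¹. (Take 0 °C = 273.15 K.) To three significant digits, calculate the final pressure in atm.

Convert: T₁ = 712.3 K.
From PV = nRT: V₁ = nRT₁/P₁ = 12.24 L.
Isothermal, so P V is constant: T₂ = T₁; P₂ = P₁·(V₁/V₂) = 7.017 atm.

P₂ ≈ 7.02 atm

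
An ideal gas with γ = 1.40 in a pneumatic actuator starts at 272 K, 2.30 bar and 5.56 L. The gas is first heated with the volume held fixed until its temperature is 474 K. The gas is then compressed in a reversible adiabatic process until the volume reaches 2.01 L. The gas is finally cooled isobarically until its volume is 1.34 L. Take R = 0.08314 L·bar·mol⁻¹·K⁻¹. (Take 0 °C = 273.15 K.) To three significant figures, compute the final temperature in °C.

Isochoric, so P/T is constant: V₂ = V₁; P₂ = P₁·(T₂/T₁) = 4.008 bar.
Reversible adiabatic, γ = 1.40: T₃ = T₂·(V₂/V₃)^(γ−1) = 712.1 K; P₃ = P₂·(V₂/V₃)^γ = 16.66 bar.
P constant ⇒ V ∝ T: P₄ = P₃; T₄ = T₃·(V₄/V₃) = 474.7 K.

T₄ ≈ 202 °C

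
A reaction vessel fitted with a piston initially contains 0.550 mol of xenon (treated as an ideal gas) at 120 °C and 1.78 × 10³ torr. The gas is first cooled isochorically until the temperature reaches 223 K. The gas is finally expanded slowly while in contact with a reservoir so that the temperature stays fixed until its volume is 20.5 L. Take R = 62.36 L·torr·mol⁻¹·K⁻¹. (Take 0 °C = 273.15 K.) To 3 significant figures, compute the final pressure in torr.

P₃ ≈ 373 torr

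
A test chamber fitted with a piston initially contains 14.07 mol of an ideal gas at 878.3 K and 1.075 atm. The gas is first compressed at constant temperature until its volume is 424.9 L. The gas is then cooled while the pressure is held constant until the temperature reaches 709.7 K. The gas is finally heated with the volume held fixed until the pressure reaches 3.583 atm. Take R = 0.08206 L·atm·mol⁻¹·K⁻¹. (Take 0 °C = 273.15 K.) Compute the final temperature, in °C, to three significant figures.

From PV = nRT: V₁ = nRT₁/P₁ = 943.3 L.
T constant ⇒ Boyle's law P V = const: T₂ = T₁; P₂ = P₁·(V₁/V₂) = 2.387 atm.
Isobaric, so V/T is constant: P₃ = P₂; V₃ = V₂·(T₃/T₂) = 343.3 L.
V constant ⇒ P ∝ T: V₄ = V₃; T₄ = T₃·(P₄/P₃) = 1065 K.

T₄ ≈ 792 °C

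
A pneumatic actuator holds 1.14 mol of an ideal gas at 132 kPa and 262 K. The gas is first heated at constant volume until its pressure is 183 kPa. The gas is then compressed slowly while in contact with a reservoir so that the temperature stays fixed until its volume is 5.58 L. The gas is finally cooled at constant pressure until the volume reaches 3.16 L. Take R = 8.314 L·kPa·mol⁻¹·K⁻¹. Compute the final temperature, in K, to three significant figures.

From PV = nRT: V₁ = nRT₁/P₁ = 18.81 L.
V constant ⇒ P ∝ T: V₂ = V₁; T₂ = T₁·(P₂/P₁) = 363.2 K.
Isothermal, so P V is constant: T₃ = T₂; P₃ = P₂·(V₂/V₃) = 617.0 kPa.
P constant ⇒ V ∝ T: P₄ = P₃; T₄ = T₃·(V₄/V₃) = 205.7 K.

T₄ ≈ 206 K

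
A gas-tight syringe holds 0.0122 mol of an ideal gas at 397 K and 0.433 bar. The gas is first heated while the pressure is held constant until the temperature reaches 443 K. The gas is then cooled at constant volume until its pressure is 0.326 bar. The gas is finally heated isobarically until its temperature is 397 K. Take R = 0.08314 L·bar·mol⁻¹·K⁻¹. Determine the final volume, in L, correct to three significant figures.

From PV = nRT: V₁ = nRT₁/P₁ = 0.9300 L.
Isobaric, so V/T is constant: P₂ = P₁; V₂ = V₁·(T₂/T₁) = 1.038 L.
Isochoric, so P/T is constant: V₃ = V₂; T₃ = T₂·(P₃/P₂) = 333.5 K.
P constant ⇒ V ∝ T: P₄ = P₃; V₄ = V₃·(T₄/T₃) = 1.235 L.

V₄ ≈ 1.24 L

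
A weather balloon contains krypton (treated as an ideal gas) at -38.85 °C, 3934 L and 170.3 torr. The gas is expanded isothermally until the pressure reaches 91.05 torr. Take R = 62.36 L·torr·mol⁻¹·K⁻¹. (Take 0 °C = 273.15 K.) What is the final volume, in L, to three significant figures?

V₂ ≈ 7.36e+03 L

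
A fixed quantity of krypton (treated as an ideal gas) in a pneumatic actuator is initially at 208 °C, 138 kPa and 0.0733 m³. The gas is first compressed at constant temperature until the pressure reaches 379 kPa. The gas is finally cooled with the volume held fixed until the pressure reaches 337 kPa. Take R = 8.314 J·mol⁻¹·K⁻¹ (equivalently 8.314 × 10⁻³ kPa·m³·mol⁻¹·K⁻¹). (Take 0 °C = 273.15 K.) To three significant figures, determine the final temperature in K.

Convert: T₁ = 481.1 K.
Isothermal, so P V is constant: T₂ = T₁; V₂ = V₁·(P₁/P₂) = 0.02669 m³.
Isochoric, so P/T is constant: V₃ = V₂; T₃ = T₂·(P₃/P₂) = 427.8 K.

T₃ ≈ 428 K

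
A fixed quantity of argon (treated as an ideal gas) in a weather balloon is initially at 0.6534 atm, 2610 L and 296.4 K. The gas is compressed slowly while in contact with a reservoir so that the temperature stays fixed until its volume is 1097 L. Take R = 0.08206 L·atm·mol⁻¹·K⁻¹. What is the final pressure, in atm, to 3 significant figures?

Isothermal, so P V is constant: T₂ = T₁; P₂ = P₁·(V₁/V₂) = 1.555 atm.

P₂ ≈ 1.55 atm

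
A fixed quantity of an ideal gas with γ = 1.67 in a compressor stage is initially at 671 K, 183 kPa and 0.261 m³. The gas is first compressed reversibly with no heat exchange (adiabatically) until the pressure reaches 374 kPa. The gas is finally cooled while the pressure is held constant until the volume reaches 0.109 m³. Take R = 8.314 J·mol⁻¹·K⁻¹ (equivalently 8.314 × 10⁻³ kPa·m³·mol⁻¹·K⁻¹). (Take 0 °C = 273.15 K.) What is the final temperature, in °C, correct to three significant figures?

Reversible adiabatic, γ = 1.67: T₂ = T₁·(P₂/P₁)^((γ−1)/γ) = 893.8 K; V₂ = V₁·(P₁/P₂)^(1/γ) = 0.1701 m³.
Isobaric, so V/T is constant: P₃ = P₂; T₃ = T₂·(V₃/V₂) = 572.7 K.

T₃ ≈ 300 °C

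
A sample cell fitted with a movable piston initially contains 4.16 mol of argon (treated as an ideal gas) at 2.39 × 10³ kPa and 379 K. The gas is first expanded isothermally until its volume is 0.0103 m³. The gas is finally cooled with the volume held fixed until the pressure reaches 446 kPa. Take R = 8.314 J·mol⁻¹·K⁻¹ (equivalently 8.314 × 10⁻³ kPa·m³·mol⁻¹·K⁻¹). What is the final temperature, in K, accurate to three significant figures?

T₃ ≈ 133 K

From PV = nRT: V₁ = nRT₁/P₁ = 0.005485 m³.
T constant ⇒ Boyle's law P V = const: T₂ = T₁; P₂ = P₁·(V₁/V₂) = 1273 kPa.
V constant ⇒ P ∝ T: V₃ = V₂; T₃ = T₂·(P₃/P₂) = 132.8 K.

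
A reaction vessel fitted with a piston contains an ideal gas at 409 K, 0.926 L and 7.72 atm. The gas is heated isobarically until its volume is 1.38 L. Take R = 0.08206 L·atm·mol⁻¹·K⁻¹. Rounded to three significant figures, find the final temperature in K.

T₂ ≈ 610 K

P constant ⇒ V ∝ T: P₂ = P₁; T₂ = T₁·(V₂/V₁) = 609.5 K.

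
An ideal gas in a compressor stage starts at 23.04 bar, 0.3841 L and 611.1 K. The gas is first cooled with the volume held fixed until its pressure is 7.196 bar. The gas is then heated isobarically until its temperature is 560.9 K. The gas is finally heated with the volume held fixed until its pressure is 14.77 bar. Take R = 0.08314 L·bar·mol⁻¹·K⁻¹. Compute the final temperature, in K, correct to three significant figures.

T₄ ≈ 1.15e+03 K

V constant ⇒ P ∝ T: V₂ = V₁; T₂ = T₁·(P₂/P₁) = 190.9 K.
P constant ⇒ V ∝ T: P₃ = P₂; V₃ = V₂·(T₃/T₂) = 1.129 L.
V constant ⇒ P ∝ T: V₄ = V₃; T₄ = T₃·(P₄/P₃) = 1151 K.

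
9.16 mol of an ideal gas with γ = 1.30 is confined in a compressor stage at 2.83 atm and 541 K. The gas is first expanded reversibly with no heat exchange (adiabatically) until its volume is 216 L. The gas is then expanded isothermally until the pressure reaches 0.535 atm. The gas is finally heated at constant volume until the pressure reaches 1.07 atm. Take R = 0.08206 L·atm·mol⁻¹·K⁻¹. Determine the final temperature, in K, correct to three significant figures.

T₄ ≈ 957 K

From PV = nRT: V₁ = nRT₁/P₁ = 143.7 L.
Reversible adiabatic, γ = 1.30: T₂ = T₁·(V₁/V₂)^(γ−1) = 478.7 K; P₂ = P₁·(V₁/V₂)^γ = 1.666 atm.
Isothermal, so P V is constant: T₃ = T₂; V₃ = V₂·(P₂/P₃) = 672.6 L.
V constant ⇒ P ∝ T: V₄ = V₃; T₄ = T₃·(P₄/P₃) = 957.5 K.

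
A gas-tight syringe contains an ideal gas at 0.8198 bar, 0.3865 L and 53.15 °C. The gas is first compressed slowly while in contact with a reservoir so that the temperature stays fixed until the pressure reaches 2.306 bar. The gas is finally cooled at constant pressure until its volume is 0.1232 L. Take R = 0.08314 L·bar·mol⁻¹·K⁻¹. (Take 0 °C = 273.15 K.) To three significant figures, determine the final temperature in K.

T₃ ≈ 293 K

Convert: T₁ = 326.3 K.
T constant ⇒ Boyle's law P V = const: T₂ = T₁; V₂ = V₁·(P₁/P₂) = 0.1374 L.
P constant ⇒ V ∝ T: P₃ = P₂; T₃ = T₂·(V₃/V₂) = 292.6 K.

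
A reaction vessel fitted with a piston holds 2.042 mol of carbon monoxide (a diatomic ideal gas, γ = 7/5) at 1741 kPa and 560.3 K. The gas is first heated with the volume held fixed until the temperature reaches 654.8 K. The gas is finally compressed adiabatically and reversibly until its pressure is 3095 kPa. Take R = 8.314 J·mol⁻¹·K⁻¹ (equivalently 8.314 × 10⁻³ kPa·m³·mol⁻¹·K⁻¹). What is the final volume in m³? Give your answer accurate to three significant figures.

From PV = nRT: V₁ = nRT₁/P₁ = 0.005464 m³.
V constant ⇒ P ∝ T: V₂ = V₁; P₂ = P₁·(T₂/T₁) = 2035 kPa.
Reversible adiabatic, γ = 7/5: T₃ = T₂·(P₃/P₂)^((γ−1)/γ) = 738.2 K; V₃ = V₂·(P₂/P₃)^(1/γ) = 0.004049 m³.

V₃ ≈ 0.00405 m³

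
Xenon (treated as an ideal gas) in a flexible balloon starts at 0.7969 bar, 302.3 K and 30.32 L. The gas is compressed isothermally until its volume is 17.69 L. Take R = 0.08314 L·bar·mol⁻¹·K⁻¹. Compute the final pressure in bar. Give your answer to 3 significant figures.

P₂ ≈ 1.37 bar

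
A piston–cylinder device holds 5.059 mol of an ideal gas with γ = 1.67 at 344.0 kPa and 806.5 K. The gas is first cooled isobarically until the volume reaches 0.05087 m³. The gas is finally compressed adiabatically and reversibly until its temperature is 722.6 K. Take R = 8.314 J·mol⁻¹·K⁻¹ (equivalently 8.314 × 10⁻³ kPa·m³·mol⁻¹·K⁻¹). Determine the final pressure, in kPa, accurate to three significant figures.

P₃ ≈ 1.36e+03 kPa

From PV = nRT: V₁ = nRT₁/P₁ = 0.09861 m³.
P constant ⇒ V ∝ T: P₂ = P₁; T₂ = T₁·(V₂/V₁) = 416.0 K.
Reversible adiabatic, γ = 1.67: P₃ = P₂·(T₃/T₂)^(γ/(γ−1)) = 1362 kPa; V₃ = V₂·(T₂/T₃)^(1/(γ−1)) = 0.02232 m³.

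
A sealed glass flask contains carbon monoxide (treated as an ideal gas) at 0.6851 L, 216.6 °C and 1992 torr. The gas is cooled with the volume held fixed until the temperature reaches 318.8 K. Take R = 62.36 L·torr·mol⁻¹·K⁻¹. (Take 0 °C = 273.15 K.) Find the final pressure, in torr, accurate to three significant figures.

Convert: T₁ = 489.8 K.
V constant ⇒ P ∝ T: V₂ = V₁; P₂ = P₁·(T₂/T₁) = 1297 torr.

P₂ ≈ 1.30e+03 torr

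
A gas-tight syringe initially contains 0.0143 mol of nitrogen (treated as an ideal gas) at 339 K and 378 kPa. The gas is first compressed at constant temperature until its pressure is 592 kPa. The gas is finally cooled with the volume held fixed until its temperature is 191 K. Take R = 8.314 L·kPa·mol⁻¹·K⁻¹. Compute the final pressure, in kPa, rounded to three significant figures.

From PV = nRT: V₁ = nRT₁/P₁ = 0.1066 L.
T constant ⇒ Boyle's law P V = const: T₂ = T₁; V₂ = V₁·(P₁/P₂) = 0.06808 L.
Isochoric, so P/T is constant: V₃ = V₂; P₃ = P₂·(T₃/T₂) = 333.5 kPa.

P₃ ≈ 334 kPa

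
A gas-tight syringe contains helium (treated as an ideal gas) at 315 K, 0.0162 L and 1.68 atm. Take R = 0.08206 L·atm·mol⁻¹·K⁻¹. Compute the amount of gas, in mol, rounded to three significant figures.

PV = nRT ⇒ n = PV/(RT) = (1.68 × 0.0162) / (0.08206 × 315)

n ≈ 0.00105 mol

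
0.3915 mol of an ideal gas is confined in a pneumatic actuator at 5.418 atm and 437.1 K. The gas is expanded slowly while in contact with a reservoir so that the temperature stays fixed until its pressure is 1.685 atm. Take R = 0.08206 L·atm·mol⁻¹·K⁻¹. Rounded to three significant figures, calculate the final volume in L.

V₂ ≈ 8.33 L

From PV = nRT: V₁ = nRT₁/P₁ = 2.592 L.
T constant ⇒ Boyle's law P V = const: T₂ = T₁; V₂ = V₁·(P₁/P₂) = 8.334 L.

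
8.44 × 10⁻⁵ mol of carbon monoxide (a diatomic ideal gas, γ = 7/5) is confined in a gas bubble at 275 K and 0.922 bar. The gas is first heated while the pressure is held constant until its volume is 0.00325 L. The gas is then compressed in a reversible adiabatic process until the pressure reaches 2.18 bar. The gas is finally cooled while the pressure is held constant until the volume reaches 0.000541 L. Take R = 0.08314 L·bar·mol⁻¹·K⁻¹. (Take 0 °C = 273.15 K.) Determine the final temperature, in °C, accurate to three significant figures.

T₄ ≈ -105 °C

From PV = nRT: V₁ = nRT₁/P₁ = 0.002093 L.
Isobaric, so V/T is constant: P₂ = P₁; T₂ = T₁·(V₂/V₁) = 427.0 K.
Adiabatic (γ = 7/5), T V^(γ−1) and P V^γ constant: T₃ = T₂·(P₃/P₂)^((γ−1)/γ) = 546.1 K; V₃ = V₂·(P₂/P₃)^(1/γ) = 0.001758 L.
Isobaric, so V/T is constant: P₄ = P₃; T₄ = T₃·(V₄/V₃) = 168.1 K.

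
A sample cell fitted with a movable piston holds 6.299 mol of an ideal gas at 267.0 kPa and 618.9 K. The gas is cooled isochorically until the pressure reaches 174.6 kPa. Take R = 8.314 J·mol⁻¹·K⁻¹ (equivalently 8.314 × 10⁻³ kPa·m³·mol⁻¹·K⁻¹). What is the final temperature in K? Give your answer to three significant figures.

T₂ ≈ 405 K

From PV = nRT: V₁ = nRT₁/P₁ = 0.1214 m³.
Isochoric, so P/T is constant: V₂ = V₁; T₂ = T₁·(P₂/P₁) = 404.7 K.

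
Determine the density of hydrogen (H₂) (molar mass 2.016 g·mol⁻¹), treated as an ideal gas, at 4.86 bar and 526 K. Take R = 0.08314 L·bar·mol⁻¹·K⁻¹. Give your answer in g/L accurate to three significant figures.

ρ ≈ 0.224 g/L

ρ = PM/(RT) = (4.86 × 2.016) / (0.08314 × 526.0)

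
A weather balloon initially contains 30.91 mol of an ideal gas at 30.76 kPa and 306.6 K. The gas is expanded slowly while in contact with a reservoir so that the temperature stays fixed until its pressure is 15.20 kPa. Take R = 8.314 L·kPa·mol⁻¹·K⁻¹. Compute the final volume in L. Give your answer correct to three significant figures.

From PV = nRT: V₁ = nRT₁/P₁ = 2562 L.
Isothermal, so P V is constant: T₂ = T₁; V₂ = V₁·(P₁/P₂) = 5184 L.

V₂ ≈ 5.18e+03 L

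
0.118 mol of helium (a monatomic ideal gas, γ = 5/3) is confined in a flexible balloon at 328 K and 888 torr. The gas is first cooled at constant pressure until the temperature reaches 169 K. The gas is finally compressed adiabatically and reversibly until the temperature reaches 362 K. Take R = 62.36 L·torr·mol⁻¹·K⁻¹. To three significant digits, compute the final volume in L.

V₃ ≈ 0.447 L

From PV = nRT: V₁ = nRT₁/P₁ = 2.718 L.
P constant ⇒ V ∝ T: P₂ = P₁; V₂ = V₁·(T₂/T₁) = 1.400 L.
Reversible adiabatic, γ = 5/3: P₃ = P₂·(T₃/T₂)^(γ/(γ−1)) = 5963 torr; V₃ = V₂·(T₂/T₃)^(1/(γ−1)) = 0.4467 L.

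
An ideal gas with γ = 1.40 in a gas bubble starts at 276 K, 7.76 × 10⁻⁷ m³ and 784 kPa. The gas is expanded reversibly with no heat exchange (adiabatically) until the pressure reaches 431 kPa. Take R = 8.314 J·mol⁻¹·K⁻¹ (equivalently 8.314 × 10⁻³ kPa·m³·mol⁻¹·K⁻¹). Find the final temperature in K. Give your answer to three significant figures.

T₂ ≈ 233 K

Adiabatic (γ = 1.40), T V^(γ−1) and P V^γ constant: T₂ = T₁·(P₂/P₁)^((γ−1)/γ) = 232.6 K; V₂ = V₁·(P₁/P₂)^(1/γ) = 1.190e-06 m³.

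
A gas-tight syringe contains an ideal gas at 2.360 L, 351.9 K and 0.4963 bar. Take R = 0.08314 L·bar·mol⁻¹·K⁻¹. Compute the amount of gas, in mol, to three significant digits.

n ≈ 0.0400 mol

PV = nRT ⇒ n = PV/(RT) = (0.4963 × 2.360) / (0.08314 × 351.9)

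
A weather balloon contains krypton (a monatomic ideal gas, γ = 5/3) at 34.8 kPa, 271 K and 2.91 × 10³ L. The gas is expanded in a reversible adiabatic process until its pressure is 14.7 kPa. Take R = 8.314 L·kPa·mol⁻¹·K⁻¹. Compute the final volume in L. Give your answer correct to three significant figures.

Adiabatic (γ = 5/3), T V^(γ−1) and P V^γ constant: T₂ = T₁·(P₂/P₁)^((γ−1)/γ) = 192.0 K; V₂ = V₁·(P₁/P₂)^(1/γ) = 4880 L.

V₂ ≈ 4.88e+03 L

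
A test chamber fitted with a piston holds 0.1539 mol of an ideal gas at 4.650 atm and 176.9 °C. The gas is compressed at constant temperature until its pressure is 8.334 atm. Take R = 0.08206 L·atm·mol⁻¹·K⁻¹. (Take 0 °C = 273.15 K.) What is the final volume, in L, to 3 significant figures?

Convert: T₁ = 450.0 K.
From PV = nRT: V₁ = nRT₁/P₁ = 1.222 L.
Isothermal, so P V is constant: T₂ = T₁; V₂ = V₁·(P₁/P₂) = 0.6820 L.

V₂ ≈ 0.682 L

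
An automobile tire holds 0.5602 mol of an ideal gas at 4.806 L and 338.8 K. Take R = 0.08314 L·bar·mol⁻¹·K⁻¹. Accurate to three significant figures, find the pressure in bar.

PV = nRT ⇒ P = nRT/V = (0.5602 × 0.08314 × 338.8) / 4.806

P ≈ 3.28 bar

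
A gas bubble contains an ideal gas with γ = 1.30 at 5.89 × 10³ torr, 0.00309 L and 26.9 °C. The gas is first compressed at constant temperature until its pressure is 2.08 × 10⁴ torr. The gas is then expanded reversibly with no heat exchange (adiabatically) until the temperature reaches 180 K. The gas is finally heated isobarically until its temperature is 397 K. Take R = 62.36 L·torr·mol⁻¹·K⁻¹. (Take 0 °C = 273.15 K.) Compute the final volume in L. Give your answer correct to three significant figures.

Convert: T₁ = 300.0 K.
Isothermal, so P V is constant: T₂ = T₁; V₂ = V₁·(P₁/P₂) = 0.0008750 L.
Adiabatic (γ = 1.30), T V^(γ−1) and P V^γ constant: P₃ = P₂·(T₃/T₂)^(γ/(γ−1)) = 2272 torr; V₃ = V₂·(T₂/T₃)^(1/(γ−1)) = 0.004806 L.
Isobaric, so V/T is constant: P₄ = P₃; V₄ = V₃·(T₄/T₃) = 0.01060 L.

V₄ ≈ 0.0106 L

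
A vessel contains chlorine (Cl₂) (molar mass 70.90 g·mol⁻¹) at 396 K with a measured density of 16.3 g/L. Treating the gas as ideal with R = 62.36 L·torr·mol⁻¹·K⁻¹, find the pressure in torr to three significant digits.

P ≈ 5.68e+03 torr

ρ = PM/(RT) ⇒ P = ρRT/M = (16.3 × 62.36 × 396.0) / 70.90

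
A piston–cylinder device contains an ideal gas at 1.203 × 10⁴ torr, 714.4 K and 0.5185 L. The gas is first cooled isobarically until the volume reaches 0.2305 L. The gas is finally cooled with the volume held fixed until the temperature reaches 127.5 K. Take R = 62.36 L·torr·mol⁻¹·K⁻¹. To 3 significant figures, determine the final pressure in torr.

P constant ⇒ V ∝ T: P₂ = P₁; T₂ = T₁·(V₂/V₁) = 317.6 K.
Isochoric, so P/T is constant: V₃ = V₂; P₃ = P₂·(T₃/T₂) = 4830 torr.

P₃ ≈ 4.83e+03 torr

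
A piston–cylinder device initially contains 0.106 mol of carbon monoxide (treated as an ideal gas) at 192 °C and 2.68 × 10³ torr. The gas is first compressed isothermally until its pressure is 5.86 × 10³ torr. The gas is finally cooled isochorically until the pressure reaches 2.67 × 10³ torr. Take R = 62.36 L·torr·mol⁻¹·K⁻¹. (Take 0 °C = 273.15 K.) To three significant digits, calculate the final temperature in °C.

T₃ ≈ -61.2 °C

Convert: T₁ = 465.1 K.
From PV = nRT: V₁ = nRT₁/P₁ = 1.147 L.
Isothermal, so P V is constant: T₂ = T₁; V₂ = V₁·(P₁/P₂) = 0.5247 L.
Isochoric, so P/T is constant: V₃ = V₂; T₃ = T₂·(P₃/P₂) = 211.9 K.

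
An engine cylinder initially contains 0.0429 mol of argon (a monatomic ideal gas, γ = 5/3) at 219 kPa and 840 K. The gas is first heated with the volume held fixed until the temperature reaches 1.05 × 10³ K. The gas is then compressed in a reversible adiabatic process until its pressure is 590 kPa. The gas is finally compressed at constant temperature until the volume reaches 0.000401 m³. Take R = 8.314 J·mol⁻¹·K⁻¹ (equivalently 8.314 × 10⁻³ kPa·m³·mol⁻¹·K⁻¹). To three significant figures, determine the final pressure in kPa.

From PV = nRT: V₁ = nRT₁/P₁ = 0.001368 m³.
V constant ⇒ P ∝ T: V₂ = V₁; P₂ = P₁·(T₂/T₁) = 273.8 kPa.
Adiabatic (γ = 5/3), T V^(γ−1) and P V^γ constant: T₃ = T₂·(P₃/P₂)^((γ−1)/γ) = 1428 K; V₃ = V₂·(P₂/P₃)^(1/γ) = 0.0008630 m³.
Isothermal, so P V is constant: T₄ = T₃; P₄ = P₃·(V₃/V₄) = 1270 kPa.

P₄ ≈ 1.27e+03 kPa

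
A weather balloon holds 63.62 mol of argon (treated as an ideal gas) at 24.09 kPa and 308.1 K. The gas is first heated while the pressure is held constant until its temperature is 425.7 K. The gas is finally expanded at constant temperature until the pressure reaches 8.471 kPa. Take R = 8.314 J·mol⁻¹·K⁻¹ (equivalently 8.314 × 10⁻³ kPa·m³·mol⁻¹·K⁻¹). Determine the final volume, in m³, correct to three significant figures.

From PV = nRT: V₁ = nRT₁/P₁ = 6.765 m³.
Isobaric, so V/T is constant: P₂ = P₁; V₂ = V₁·(T₂/T₁) = 9.347 m³.
Isothermal, so P V is constant: T₃ = T₂; V₃ = V₂·(P₂/P₃) = 26.58 m³.

V₃ ≈ 26.6 m³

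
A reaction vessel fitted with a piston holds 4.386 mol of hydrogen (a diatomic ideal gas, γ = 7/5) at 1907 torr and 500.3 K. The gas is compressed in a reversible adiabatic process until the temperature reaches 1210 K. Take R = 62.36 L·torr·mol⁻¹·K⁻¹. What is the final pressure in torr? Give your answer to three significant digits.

From PV = nRT: V₁ = nRT₁/P₁ = 71.76 L.
Reversible adiabatic, γ = 7/5: P₂ = P₁·(T₂/T₁)^(γ/(γ−1)) = 4.196e+04 torr; V₂ = V₁·(T₁/T₂)^(1/(γ−1)) = 7.888 L.

P₂ ≈ 4.20e+04 torr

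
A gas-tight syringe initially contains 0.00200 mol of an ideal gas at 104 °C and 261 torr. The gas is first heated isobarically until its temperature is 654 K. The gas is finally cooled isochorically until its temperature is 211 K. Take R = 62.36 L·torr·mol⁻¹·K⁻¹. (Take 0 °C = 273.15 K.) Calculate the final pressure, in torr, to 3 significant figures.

P₃ ≈ 84.2 torr

Convert: T₁ = 377.1 K.
From PV = nRT: V₁ = nRT₁/P₁ = 0.1802 L.
Isobaric, so V/T is constant: P₂ = P₁; V₂ = V₁·(T₂/T₁) = 0.3125 L.
Isochoric, so P/T is constant: V₃ = V₂; P₃ = P₂·(T₃/T₂) = 84.21 torr.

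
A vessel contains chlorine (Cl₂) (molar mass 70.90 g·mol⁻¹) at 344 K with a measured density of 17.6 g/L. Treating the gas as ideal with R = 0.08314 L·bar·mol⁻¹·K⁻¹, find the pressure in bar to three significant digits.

ρ = PM/(RT) ⇒ P = ρRT/M = (17.6 × 0.08314 × 344.0) / 70.90

P ≈ 7.10 bar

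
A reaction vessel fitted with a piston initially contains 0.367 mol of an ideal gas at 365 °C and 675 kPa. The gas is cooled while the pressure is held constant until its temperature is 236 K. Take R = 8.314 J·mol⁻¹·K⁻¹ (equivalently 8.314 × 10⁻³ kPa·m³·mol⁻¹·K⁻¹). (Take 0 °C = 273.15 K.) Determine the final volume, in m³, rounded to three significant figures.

Convert: T₁ = 638.1 K.
From PV = nRT: V₁ = nRT₁/P₁ = 0.002885 m³.
P constant ⇒ V ∝ T: P₂ = P₁; V₂ = V₁·(T₂/T₁) = 0.001067 m³.

V₂ ≈ 0.00107 m³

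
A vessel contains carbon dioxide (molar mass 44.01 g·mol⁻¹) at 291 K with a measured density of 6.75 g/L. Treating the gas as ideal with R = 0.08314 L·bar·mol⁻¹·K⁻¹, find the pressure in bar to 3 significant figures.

ρ = PM/(RT) ⇒ P = ρRT/M = (6.75 × 0.08314 × 291.0) / 44.01

P ≈ 3.71 bar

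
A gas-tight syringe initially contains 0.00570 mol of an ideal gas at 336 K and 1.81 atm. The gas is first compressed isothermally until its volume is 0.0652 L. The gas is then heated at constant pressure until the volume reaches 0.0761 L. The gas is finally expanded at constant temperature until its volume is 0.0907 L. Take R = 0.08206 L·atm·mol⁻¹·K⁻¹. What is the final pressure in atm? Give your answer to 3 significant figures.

P₄ ≈ 2.02 atm

From PV = nRT: V₁ = nRT₁/P₁ = 0.08683 L.
Isothermal, so P V is constant: T₂ = T₁; P₂ = P₁·(V₁/V₂) = 2.410 atm.
Isobaric, so V/T is constant: P₃ = P₂; T₃ = T₂·(V₃/V₂) = 392.2 K.
Isothermal, so P V is constant: T₄ = T₃; P₄ = P₃·(V₃/V₄) = 2.022 atm.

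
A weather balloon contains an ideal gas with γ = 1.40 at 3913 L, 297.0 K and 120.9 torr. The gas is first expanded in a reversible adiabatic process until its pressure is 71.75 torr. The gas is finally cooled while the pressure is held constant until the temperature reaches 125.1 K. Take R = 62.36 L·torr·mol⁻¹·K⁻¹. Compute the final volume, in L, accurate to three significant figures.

Adiabatic (γ = 1.40), T V^(γ−1) and P V^γ constant: T₂ = T₁·(P₂/P₁)^((γ−1)/γ) = 255.9 K; V₂ = V₁·(P₁/P₂)^(1/γ) = 5680 L.
P constant ⇒ V ∝ T: P₃ = P₂; V₃ = V₂·(T₃/T₂) = 2777 L.

V₃ ≈ 2.78e+03 L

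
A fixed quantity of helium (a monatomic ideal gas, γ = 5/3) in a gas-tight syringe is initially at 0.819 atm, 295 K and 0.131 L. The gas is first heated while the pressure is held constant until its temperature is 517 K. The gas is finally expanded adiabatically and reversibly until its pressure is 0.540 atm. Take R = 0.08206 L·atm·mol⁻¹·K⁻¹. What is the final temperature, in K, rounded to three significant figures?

T₃ ≈ 438 K

Isobaric, so V/T is constant: P₂ = P₁; V₂ = V₁·(T₂/T₁) = 0.2296 L.
Adiabatic (γ = 5/3), T V^(γ−1) and P V^γ constant: T₃ = T₂·(P₃/P₂)^((γ−1)/γ) = 437.7 K; V₃ = V₂·(P₂/P₃)^(1/γ) = 0.2948 L.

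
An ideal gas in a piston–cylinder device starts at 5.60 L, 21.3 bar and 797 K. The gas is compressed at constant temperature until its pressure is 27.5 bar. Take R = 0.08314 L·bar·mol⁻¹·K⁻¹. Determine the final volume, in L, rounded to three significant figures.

V₂ ≈ 4.34 L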